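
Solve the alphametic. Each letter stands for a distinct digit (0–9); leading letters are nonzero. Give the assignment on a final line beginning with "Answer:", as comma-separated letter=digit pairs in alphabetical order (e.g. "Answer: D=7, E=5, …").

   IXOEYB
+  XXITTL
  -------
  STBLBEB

Step 1. [col 1: B + L ≡ B (mod 10)] from column 1 (nothing yet, carry-in 0, all letters distinct, none taken yet): L must equal 0 ⇒ L=0.
Step 2. [col 1: B + L ≡ B (mod 10)] no forcing yet in column 1 (carry-in 0); B=3 is free and consistent — try it, so B=3.
Step 3. [S] the sum has 7 digits but both addends have 6; that extra leading digit S is the final carry, namely 1 ⇒ S=1.
Step 4. [col 2: Y + T ≡ E (mod 10)] several values work for T in column 2 (Y + T ≡ E (mod 10), carry-in 0); try T=4. So T=4.
Step 5. [col 2: Y + T ≡ E (mod 10)] E=9 is one option consistent with column 2 (Y + T ≡ E (mod 10), carry-in 0) — take it ⇒ E=9.
Step 6. [col 2: Y + T ≡ E (mod 10)] column 2: given T=4, E=9, carry-in 0, and digits 0,1,3,4,9 already taken and all letters distinct, Y+T≡E (mod 10) forces Y=5. So Y=5.
Step 7. [col 4: O + I ≡ L (mod 10)] no forcing yet in column 4 (carry-in 1); O=2 is free and consistent — try it. So O=2.
Step 8. [col 4: O + I ≡ L (mod 10)] column 4: given O=2, L=0, carry-in 1, and digits 0,1,2,3,4,5,9 already taken and all letters distinct, O+I≡L (mod 10) forces I=7. So I=7.
Step 9. [col 5: X + X ≡ B (mod 10)] from column 5 (B=3, carry-in 1, digits 0,1,2,3,4,5,7,9 already taken and all letters distinct): X must equal 6. So X=6.

Answer: B=3, E=9, I=7, L=0, O=2, S=1, T=4, X=6, Y=5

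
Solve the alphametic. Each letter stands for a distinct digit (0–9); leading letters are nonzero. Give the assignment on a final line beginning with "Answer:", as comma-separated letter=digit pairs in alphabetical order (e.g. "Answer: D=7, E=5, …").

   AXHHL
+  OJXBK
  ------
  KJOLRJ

Step 1. [col 1: L + K ≡ J (mod 10)] several values work for J in column 1 (L + K ≡ J (mod 10), carry-in 0); try J=3 ⇒ J=3.
Step 2. [col 1: L + K ≡ J (mod 10)] several values work for K in column 1 (L + K ≡ J (mod 10), carry-in 0); try K=1, so K=1.
Step 3. [col 1: L + K ≡ J (mod 10)] from column 1 (K=1, J=3, carry-in 0, digits 1,3 already taken and all letters distinct): L must equal 2, so L=2.
Step 4. [col 2: H + B ≡ R (mod 10)] column 2 (H + B ≡ R (mod 10), carry-in 0) doesn't pin H yet; pick H=7 and continue ⇒ H=7.
Step 5. [col 2: H + B ≡ R (mod 10)] no forcing yet in column 2 (carry-in 0); R=6 is free and consistent — try it, so R=6.
Step 6. [col 2: H + B ≡ R (mod 10)] column 2: given H=7, R=6, carry-in 0, and digits 1,2,3,6,7 already taken and all letters distinct, H+B≡R (mod 10) forces B=9, so B=9.
Step 7. [col 3: H + X ≡ L (mod 10)] in column 3 we have H+X≡L with carry-in 1; given H=7, L=2 and digits 1,2,3,6,7,9 already taken and all letters distinct, that pins X to 4 ⇒ X=4.
Step 8. [col 4: X + J ≡ O (mod 10)] in column 4 we have X+J≡O with carry-in 1; given X=4, J=3 and digits 1,2,3,4,6,7,9 already taken and all letters distinct, that pins O to 8, so O=8.
Step 9. [col 5: A + O ≡ J (mod 10)] column 5: given O=8, J=3, carry-in 0, and digits 1,2,3,4,6,7,8,9 already taken and all letters distinct, A+O≡J (mod 10) forces A=5. So A=5.

Answer: A=5, B=9, H=7, J=3, K=1, L=2, O=8, R=6, X=4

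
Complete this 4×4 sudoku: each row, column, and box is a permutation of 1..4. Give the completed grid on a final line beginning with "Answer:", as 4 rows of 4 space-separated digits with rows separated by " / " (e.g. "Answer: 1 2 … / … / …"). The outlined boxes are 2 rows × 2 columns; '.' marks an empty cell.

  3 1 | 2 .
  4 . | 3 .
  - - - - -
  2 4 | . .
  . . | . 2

Step 1. [r3c3∈{1}] r3c3 has the single candidate 1, so r3c3=1.
Step 2. [r4c3∈{4}] r4c3 has the single candidate 4, so r4c3=4.
Step 3. [r4c1∈{1}] r4c1's peers cover all but 1, so r4c1=1.
Step 4. [r3c4∈{3}] only 3 remains possible at r3c4 ⇒ r3c4=3.
Step 5. [r4c2∈{3}] only 3 remains possible at r4c2 ⇒ r4c2=3.
Step 6. [r2c4∈{1}] r2c4's peers cover all but 1, so r2c4=1.
Step 7. [r2c2∈{2}] r2c2 is down to just 2 ⇒ r2c2=2.
Step 8. [r1c4∈{4}] r1c4 is down to just 4, so r1c4=4.

Answer: 3 1 2 4 / 4 2 3 1 / 2 4 1 3 / 1 3 4 2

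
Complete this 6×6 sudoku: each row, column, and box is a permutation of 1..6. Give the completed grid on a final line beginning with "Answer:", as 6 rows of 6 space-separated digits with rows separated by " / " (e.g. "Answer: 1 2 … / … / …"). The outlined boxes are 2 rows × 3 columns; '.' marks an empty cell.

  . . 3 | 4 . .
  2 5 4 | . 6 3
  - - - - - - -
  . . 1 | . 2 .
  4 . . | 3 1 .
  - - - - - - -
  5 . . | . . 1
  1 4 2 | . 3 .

Step 1. [r5c3∈{6}] r5c3's peers cover all but 6, so r5c3=6.
Step 2. [r3c1∈{3,6}] 3 has one home in col 1: r3c1 ⇒ r3c1=3.
Step 3. [r3c2∈{6}] only 6 remains possible at r3c2. So r3c2=6.
Step 4. [r3c4∈{5}] only 5 remains possible at r3c4, so r3c4=5.
Step 5. [r6c6∈{5,6}] in row 6, 5 fits only at r6c6. So r6c6=5.
Step 6. [r1c5∈{5}] only 5 remains possible at r1c5. So r1c5=5.
Step 7. [r2c4∈{1}] nothing but 1 survives at r2c4 ⇒ r2c4=1.
Step 8. [r1c2∈{1}] r1c2's peers cover all but 1 ⇒ r1c2=1.
Step 9. [r5c4∈{2}] r5c4 is down to just 2, so r5c4=2.
Step 10. [r1c1∈{6}] nothing but 6 survives at r1c1 ⇒ r1c1=6.
Step 11. [r5c5∈{4}] r5c5's peers cover all but 4. So r5c5=4.
Step 12. [r4c6∈{6}] nothing but 6 survives at r4c6, so r4c6=6.
Step 13. [r4c3∈{5}] r4c3 is down to just 5 ⇒ r4c3=5.
Step 14. [r1c6∈{2}] r1c6 has the single candidate 2. So r1c6=2.
Step 15. [r5c2∈{3}] r5c2 is down to just 3, so r5c2=3.
Step 16. [r4c2∈{2}] only 2 remains possible at r4c2. So r4c2=2.
Step 17. [r6c4∈{6}] r6c4 has the single candidate 6. So r6c4=6.
Step 18. [r3c6∈{4}] r3c6 has the single candidate 4. So r3c6=4.

Answer: 6 1 3 4 5 2 / 2 5 4 1 6 3 / 3 6 1 5 2 4 / 4 2 5 3 1 6 / 5 3 6 2 4 1 / 1 4 2 6 3 5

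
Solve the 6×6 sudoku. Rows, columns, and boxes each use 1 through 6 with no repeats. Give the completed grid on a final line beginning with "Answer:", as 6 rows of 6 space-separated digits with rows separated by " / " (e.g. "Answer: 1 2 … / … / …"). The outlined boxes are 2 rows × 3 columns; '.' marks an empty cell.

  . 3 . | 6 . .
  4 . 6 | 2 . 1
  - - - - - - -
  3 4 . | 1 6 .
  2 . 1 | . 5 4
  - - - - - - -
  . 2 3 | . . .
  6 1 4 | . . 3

Step 1. [r5c1∈{5}] only 5 remains possible at r5c1, so r5c1=5.
Step 2. [r1c3∈{2,5}] row 1 places 2 nowhere but r1c3, so r1c3=2.
Step 3. [r5c5∈{1,4}] row 5 places 1 nowhere but r5c5. So r5c5=1.
Step 4. [r2c5∈{3}] r2c5 has the single candidate 3, so r2c5=3.
Step 5. [r5c4∈{4}] nothing but 4 survives at r5c4. So r5c4=4.
Step 6. [r4c4∈{3}] r4c4's peers cover all but 3, so r4c4=3.
Step 7. [r1c6∈{5}] r1c6 is down to just 5. So r1c6=5.
Step 8. [r5c6∈{6}] r5c6 has the single candidate 6, so r5c6=6.
Step 9. [r6c5∈{2}] r6c5 has the single candidate 2. So r6c5=2.
Step 10. [r1c1∈{1}] r1c1 has the single candidate 1 ⇒ r1c1=1.
Step 11. [r1c5∈{4}] r1c5 is down to just 4. So r1c5=4.
Step 12. [r6c4∈{5}] r6c4 is down to just 5. So r6c4=5.
Step 13. [r3c6∈{2}] nothing but 2 survives at r3c6 ⇒ r3c6=2.
Step 14. [r2c2∈{5}] nothing but 5 survives at r2c2. So r2c2=5.
Step 15. [r4c2∈{6}] r4c2 has the single candidate 6, so r4c2=6.
Step 16. [r3c3∈{5}] r3c3 has the single candidate 5. So r3c3=5.

Answer: 1 3 2 6 4 5 / 4 5 6 2 3 1 / 3 4 5 1 6 2 / 2 6 1 3 5 4 / 5 2 3 4 1 6 / 6 1 4 5 2 3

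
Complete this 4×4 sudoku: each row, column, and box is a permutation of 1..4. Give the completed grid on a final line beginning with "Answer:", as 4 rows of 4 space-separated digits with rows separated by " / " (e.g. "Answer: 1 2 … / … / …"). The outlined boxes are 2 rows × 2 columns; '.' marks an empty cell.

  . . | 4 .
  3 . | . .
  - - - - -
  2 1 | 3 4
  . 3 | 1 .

Step 1. [r2c3∈{2}] r2c3 has the single candidate 2 ⇒ r2c3=2.
Step 2. [r1c1∈{1}] r1c1's peers cover all but 1. So r1c1=1.
Step 3. [r2c2∈{4}] nothing but 4 survives at r2c2, so r2c2=4.
Step 4. [r1c4∈{3}] r1c4 has the single candidate 3, so r1c4=3.
Step 5. [r4c4∈{2}] r4c4 has the single candidate 2, so r4c4=2.
Step 6. [r4c1∈{4}] only 4 remains possible at r4c1. So r4c1=4.
Step 7. [r2c4∈{1}] only 1 remains possible at r2c4, so r2c4=1.
Step 8. [r1c2∈{2}] only 2 remains possible at r1c2, so r1c2=2.

Answer: 1 2 4 3 / 3 4 2 1 / 2 1 3 4 / 4 3 1 2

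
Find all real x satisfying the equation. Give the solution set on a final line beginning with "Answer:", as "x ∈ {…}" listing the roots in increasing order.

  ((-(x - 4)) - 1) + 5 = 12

Step 1. [((-(x - 4)) - 1) + 5 = 12] the outer +5 inverts by subtracting 5, so sub: (-(x - 4)) - 1 = 7.
Step 2. [(-(x - 4)) - 1 = 7] add 1: x sits inside (… - 1). So sub: -(x - 4) = 8.
Step 3. [-(x - 4) = 8] LHS negated; negate both sides. So neg: x - 4 = -8.
Step 4. [x - 4 = -8] add 4: x sits inside (… - 4), so sub: x = -4.

Answer: x ∈ {-4}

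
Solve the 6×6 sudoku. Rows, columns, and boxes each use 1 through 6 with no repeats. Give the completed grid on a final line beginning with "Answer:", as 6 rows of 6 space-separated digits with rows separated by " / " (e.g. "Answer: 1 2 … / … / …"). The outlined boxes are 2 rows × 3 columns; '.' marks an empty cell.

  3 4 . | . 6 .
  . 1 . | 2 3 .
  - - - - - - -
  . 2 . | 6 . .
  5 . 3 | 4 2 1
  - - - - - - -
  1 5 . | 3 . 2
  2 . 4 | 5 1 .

Step 1. [r1c6∈{5}] r1c6 is down to just 5 ⇒ r1c6=5.
Step 2. [r5c3∈{6}] r5c3 has the single candidate 6 ⇒ r5c3=6.
Step 3. [r4c2∈{6}] r4c2's peers cover all but 6, so r4c2=6.
Step 4. [r2c6∈{4}] r2c6 has the single candidate 4. So r2c6=4.
Step 5. [r1c4∈{1}] nothing but 1 survives at r1c4, so r1c4=1.
Step 6. [r3c6∈{3}] r3c6 has the single candidate 3 ⇒ r3c6=3.
Step 7. [r1c3∈{2}] r1c3 has the single candidate 2. So r1c3=2.
Step 8. [r3c3∈{1}] nothing but 1 survives at r3c3 ⇒ r3c3=1.
Step 9. [r3c1∈{4}] only 4 remains possible at r3c1 ⇒ r3c1=4.
Step 10. [r2c1∈{6}] only 6 remains possible at r2c1 ⇒ r2c1=6.
Step 11. [r6c2∈{3}] r6c2's peers cover all but 3, so r6c2=3.
Step 12. [r2c3∈{5}] r2c3 is down to just 5 ⇒ r2c3=5.
Step 13. [r5c5∈{4}] r5c5 is down to just 4. So r5c5=4.
Step 14. [r3c5∈{5}] r3c5's peers cover all but 5. So r3c5=5.
Step 15. [r6c6∈{6}] only 6 remains possible at r6c6 ⇒ r6c6=6.

Answer: 3 4 2 1 6 5 / 6 1 5 2 3 4 / 4 2 1 6 5 3 / 5 6 3 4 2 1 / 1 5 6 3 4 2 / 2 3 4 5 1 6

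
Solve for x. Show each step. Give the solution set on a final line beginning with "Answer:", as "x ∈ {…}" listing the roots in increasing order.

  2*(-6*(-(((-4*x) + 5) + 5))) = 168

Step 1. [2*(-6*(-(((-4*x) + 5) + 5))) = 168] LHS = 2·(…); ÷2 both sides ⇒ div: -6*(-(((-4*x) + 5) + 5)) = 84.
Step 2. [-6*(-(((-4*x) + 5) + 5)) = 84] divide by the outer -6, so div: -(((-4*x) + 5) + 5) = -14.
Step 3. [-(((-4*x) + 5) + 5) = -14] flip signs both sides. So neg: ((-4*x) + 5) + 5 = 14.
Step 4. [((-4*x) + 5) + 5 = 14] +5 is outermost — subtract 5 both sides, so sub: (-4*x) + 5 = 9.
Step 5. [(-4*x) + 5 = 9] the outer +5 inverts by subtracting 5, so sub: -4*x = 4.
Step 6. [-4*x = 4] divide by the outer -4. So div: x = -1.

Answer: x ∈ {-1}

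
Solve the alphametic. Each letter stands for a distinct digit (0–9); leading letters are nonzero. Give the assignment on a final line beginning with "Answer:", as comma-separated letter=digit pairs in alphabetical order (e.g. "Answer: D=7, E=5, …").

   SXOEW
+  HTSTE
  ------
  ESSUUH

Step 1. [col 1: W + E ≡ H (mod 10)] no forcing yet in column 1 (carry-in 0); W=8 is free and consistent — try it. So W=8.
Step 2. [col 1: W + E ≡ H (mod 10)] column 1 (W + E ≡ H (mod 10), carry-in 0) doesn't pin H yet; pick H=9 and continue, so H=9.
Step 3. [col 1: W + E ≡ H (mod 10)] column 1 reads W+E+carry(0)=H with W=8, H=9; with digits 8,9 already taken and all letters distinct, the only value for E is 1 ⇒ E=1.
Step 4. [col 2: E + T ≡ U (mod 10)] several values work for T in column 2 (E + T ≡ U (mod 10), carry-in 0); try T=5, so T=5.
Step 5. [col 2: E + T ≡ U (mod 10)] in column 2 we have E+T≡U with carry-in 0; given E=1, T=5 and digits 1,5,8,9 already taken and all letters distinct, that pins U to 6, so U=6.
Step 6. [col 3: O + S ≡ U (mod 10)] no forcing yet in column 3 (carry-in 0); O=4 is free and consistent — try it ⇒ O=4.
Step 7. [col 3: O + S ≡ U (mod 10)] column 3 reads O+S+carry(0)=U with O=4, U=6; with digits 1,4,5,6,8,9 already taken and all letters distinct, the only value for S is 2, so S=2.
Step 8. [col 4: X + T ≡ S (mod 10)] column 4 reads X+T+carry(0)=S with T=5, S=2; with digits 1,2,4,5,6,8,9 already taken and all letters distinct, the only value for X is 7 ⇒ X=7.

Answer: E=1, H=9, O=4, S=2, T=5, U=6, W=8, X=7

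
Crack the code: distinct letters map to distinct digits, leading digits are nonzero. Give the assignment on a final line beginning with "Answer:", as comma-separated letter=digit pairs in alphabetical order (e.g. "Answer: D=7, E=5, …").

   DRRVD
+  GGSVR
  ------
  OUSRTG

Step 1. [col 1: D + R ≡ G (mod 10)] G=4 is one option consistent with column 1 (D + R ≡ G (mod 10), carry-in 0) — take it, so G=4.
Step 2. [O] O is the leading digit of a 6-digit sum of two 5-digit numbers; the final carry is exactly 1, so O=1.
Step 3. [col 1: D + R ≡ G (mod 10)] column 1 (D + R ≡ G (mod 10), carry-in 0) doesn't pin D yet; pick D=8 and continue. So D=8.
Step 4. [col 1: D + R ≡ G (mod 10)] from column 1 (D=8, G=4, carry-in 0, digits 1,4,8 already taken and all letters distinct): R must equal 6. So R=6.
Step 5. [col 2: V + V ≡ T (mod 10)] T=5 is one option consistent with column 2 (V + V ≡ T (mod 10), carry-in 1) — take it ⇒ T=5.
Step 6. [col 2: V + V ≡ T (mod 10)] V=2 is one option consistent with column 2 (V + V ≡ T (mod 10), carry-in 1) — take it, so V=2.
Step 7. [col 3: R + S ≡ R (mod 10)] from column 3 (R=6, carry-in 0, digits 1,2,4,5,6,8 already taken and all letters distinct): S must equal 0, so S=0.
Step 8. [col 5: D + G ≡ U (mod 10)] column 5 reads D+G+carry(1)=U with D=8, G=4; with digits 0,1,2,4,5,6,8 already taken and all letters distinct, the only value for U is 3, so U=3.

Answer: D=8, G=4, O=1, R=6, S=0, T=5, U=3, V=2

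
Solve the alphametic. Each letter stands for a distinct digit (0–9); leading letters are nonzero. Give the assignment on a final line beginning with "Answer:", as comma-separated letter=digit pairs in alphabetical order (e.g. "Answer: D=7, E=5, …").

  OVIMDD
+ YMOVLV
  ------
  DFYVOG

Step 1. [col 1: D + V ≡ G (mod 10)] column 1 (D + V ≡ G (mod 10), carry-in 0) doesn't pin D yet; pick D=6 and continue, so D=6.
Step 2. [col 1: D + V ≡ G (mod 10)] several values work for V in column 1 (D + V ≡ G (mod 10), carry-in 0); try V=8. So V=8.
Step 3. [col 1: D + V ≡ G (mod 10)] column 1: given D=6, V=8, carry-in 0, and digits 6,8 already taken and all letters distinct, D+V≡G (mod 10) forces G=4, so G=4.
Step 4. [col 2: D + L ≡ O (mod 10)] O=2 is one option consistent with column 2 (D + L ≡ O (mod 10), carry-in 1) — take it ⇒ O=2.
Step 5. [col 2: D + L ≡ O (mod 10)] from column 2 (D=6, O=2, carry-in 1, digits 2,4,6,8 already taken and all letters distinct): L must equal 5 ⇒ L=5.
Step 6. [col 3: M + V ≡ V (mod 10)] in column 3 we have M+V≡V with carry-in 1; given V=8 and digits 2,4,5,6,8 already taken and all letters distinct, that pins M to 9. So M=9.
Step 7. [col 4: I + O ≡ Y (mod 10)] column 4 (I + O ≡ Y (mod 10), carry-in 1) doesn't pin I yet; pick I=0 and continue, so I=0.
Step 8. [col 4: I + O ≡ Y (mod 10)] column 4 reads I+O+carry(1)=Y with I=0, O=2; with digits 0,2,4,5,6,8,9 already taken and all letters distinct, the only value for Y is 3, so Y=3.
Step 9. [col 5: V + M ≡ F (mod 10)] from column 5 (V=8, M=9, carry-in 0, digits 0,2,3,4,5,6,8,9 already taken and all letters distinct): F must equal 7. So F=7.

Answer: D=6, F=7, G=4, I=0, L=5, M=9, O=2, V=8, Y=3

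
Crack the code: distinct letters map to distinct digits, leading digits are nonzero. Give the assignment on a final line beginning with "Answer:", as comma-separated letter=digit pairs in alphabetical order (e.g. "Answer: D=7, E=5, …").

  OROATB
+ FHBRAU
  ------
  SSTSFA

Step 1. [col 1: B + U ≡ A (mod 10)] column 1 (B + U ≡ A (mod 10), carry-in 0) doesn't pin U yet; pick U=8 and continue, so U=8.
Step 2. [col 1: B + U ≡ A (mod 10)] column 1 (B + U ≡ A (mod 10), carry-in 0) doesn't pin B yet; pick B=4 and continue. So B=4.
Step 3. [col 1: B + U ≡ A (mod 10)] in column 1 we have B+U≡A with carry-in 0; given B=4, U=8 and digits 4,8 already taken and all letters distinct, that pins A to 2. So A=2.
Step 4. [col 2: T + A ≡ F (mod 10)] T=0 is one option consistent with column 2 (T + A ≡ F (mod 10), carry-in 1) — take it, so T=0.
Step 5. [col 2: T + A ≡ F (mod 10)] column 2 reads T+A+carry(1)=F with T=0, A=2; with digits 0,2,4,8 already taken and all letters distinct, the only value for F is 3, so F=3.
Step 6. [col 3: A + R ≡ S (mod 10)] no forcing yet in column 3 (carry-in 0); R=7 is free and consistent — try it ⇒ R=7.
Step 7. [col 3: A + R ≡ S (mod 10)] column 3: given A=2, R=7, carry-in 0, and digits 0,2,3,4,7,8 already taken and all letters distinct, A+R≡S (mod 10) forces S=9 ⇒ S=9.
Step 8. [col 4: O + B ≡ T (mod 10)] column 4 reads O+B+carry(0)=T with B=4, T=0; with digits 0,2,3,4,7,8,9 already taken and all letters distinct, the only value for O is 6 ⇒ O=6.
Step 9. [col 5: R + H ≡ S (mod 10)] column 5 reads R+H+carry(1)=S with R=7, S=9; with digits 0,2,3,4,6,7,8,9 already taken and all letters distinct, the only value for H is 1. So H=1.

Answer: A=2, B=4, F=3, H=1, O=6, R=7, S=9, T=0, U=8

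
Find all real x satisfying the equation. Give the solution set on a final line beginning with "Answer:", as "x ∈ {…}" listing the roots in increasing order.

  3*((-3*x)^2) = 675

Step 1. [3*((-3*x)^2) = 675] leading coefficient 3: divide by 3 ⇒ div: (-3*x)^2 = 225.
Step 2. [(-3*x)^2 = 225] LHS squared, RHS 225 ≥ 0: apply √ (±), so sqrt: -3*x = 15 or -15.
Step 3. [-3*x = 15 or -15] -3 out front; divide by -3, so div: x = -5 or 5.

Answer: x ∈ {-5, 5}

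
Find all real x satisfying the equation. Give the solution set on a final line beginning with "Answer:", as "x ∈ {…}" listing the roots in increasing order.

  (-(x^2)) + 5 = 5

Step 1. [(-(x^2)) + 5 = 5] peel the +5: subtract 5 from each side. So sub: -(x^2) = 0.
Step 2. [-(x^2) = 0] flip signs both sides, so neg: x^2 = 0.
Step 3. [x^2 = 0] LHS squared, RHS 0 ≥ 0: apply √ (±), so sqrt: x = 0.

Answer: x ∈ {0}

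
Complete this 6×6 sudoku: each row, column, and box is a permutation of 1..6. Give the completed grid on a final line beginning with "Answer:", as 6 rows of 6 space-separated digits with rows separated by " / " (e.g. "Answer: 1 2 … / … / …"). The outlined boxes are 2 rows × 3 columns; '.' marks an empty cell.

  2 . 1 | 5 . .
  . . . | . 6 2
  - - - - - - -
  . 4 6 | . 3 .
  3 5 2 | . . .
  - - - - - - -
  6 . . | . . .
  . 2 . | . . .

Step 1. [r2c4∈{1,3,4}] across row 2, 1 lands solely at r2c4. So r2c4=1.
Step 2. [r5c2∈{1,3}] r5c2 is the only open cell in col 2 admitting 1. So r5c2=1.
Step 3. [r1c5∈{4}] r1c5 is down to just 4. So r1c5=4.
Step 4. [r4c5∈{1}] nothing but 1 survives at r4c5 ⇒ r4c5=1.
Step 5. [r6c5∈{5}] nothing but 5 survives at r6c5. So r6c5=5.
Step 6. [r6c1∈{4}] r6c1 has the single candidate 4. So r6c1=4.
Step 7. [r6c3∈{3}] only 3 remains possible at r6c3 ⇒ r6c3=3.
Step 8. [r5c4∈{2,3,4}] r5c4 is the only open cell in col 4 admitting 3, so r5c4=3.
Step 9. [r6c4∈{6}] only 6 remains possible at r6c4, so r6c4=6.
Step 10. [r2c1∈{5}] r2c1's peers cover all but 5 ⇒ r2c1=5.
Step 11. [r4c6∈{4,6}] in row 4, 6 fits only at r4c6 ⇒ r4c6=6.
Step 12. [r1c2∈{3,6}] r1c2 is the only open cell in row 1 admitting 6, so r1c2=6.
Step 13. [r5c5∈{2}] r5c5 is down to just 2 ⇒ r5c5=2.
Step 14. [r5c3∈{5}] r5c3 has the single candidate 5 ⇒ r5c3=5.
Step 15. [r3c6∈{5}] nothing but 5 survives at r3c6, so r3c6=5.
Step 16. [r2c2∈{3}] r2c2 is down to just 3, so r2c2=3.
Step 17. [r5c6∈{4}] r5c6 is down to just 4, so r5c6=4.
Step 18. [r2c3∈{4}] r2c3 has the single candidate 4 ⇒ r2c3=4.
Step 19. [r1c6∈{3}] nothing but 3 survives at r1c6, so r1c6=3.
Step 20. [r4c4∈{4}] r4c4's peers cover all but 4. So r4c4=4.
Step 21. [r3c4∈{2}] r3c4's peers cover all but 2 ⇒ r3c4=2.
Step 22. [r3c1∈{1}] r3c1's peers cover all but 1 ⇒ r3c1=1.
Step 23. [r6c6∈{1}] only 1 remains possible at r6c6, so r6c6=1.

Answer: 2 6 1 5 4 3 / 5 3 4 1 6 2 / 1 4 6 2 3 5 / 3 5 2 4 1 6 / 6 1 5 3 2 4 / 4 2 3 6 5 1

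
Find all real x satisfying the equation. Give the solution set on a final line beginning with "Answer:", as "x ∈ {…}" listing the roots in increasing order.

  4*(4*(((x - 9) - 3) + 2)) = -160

Step 1. [4*(4*(((x - 9) - 3) + 2)) = -160] 4·(inner) — divide through by 4 ⇒ div: 4*(((x - 9) - 3) + 2) = -40.
Step 2. [4*(((x - 9) - 3) + 2) = -40] leading coefficient 4: divide by 4 ⇒ div: ((x - 9) - 3) + 2 = -10.
Step 3. [((x - 9) - 3) + 2 = -10] subtract 2: x sits inside (… + 2). So sub: (x - 9) - 3 = -12.
Step 4. [(x - 9) - 3 = -12] 3 comes off first (add 3), so sub: x - 9 = -9.
Step 5. [x - 9 = -9] the outer -9 inverts by adding 9 ⇒ sub: x = 0.

Answer: x ∈ {0}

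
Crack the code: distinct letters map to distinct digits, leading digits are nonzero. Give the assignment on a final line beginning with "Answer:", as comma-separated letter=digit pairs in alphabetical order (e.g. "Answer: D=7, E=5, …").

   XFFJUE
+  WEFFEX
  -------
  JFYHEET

Step 1. [J] the sum has 7 digits but both addends have 6; that extra leading digit J is the final carry, namely 1, so J=1.
Step 2. [col 1: E + X ≡ T (mod 10)] column 1 (E + X ≡ T (mod 10), carry-in 0) doesn't pin T yet; pick T=9 and continue, so T=9.
Step 3. [col 1: E + X ≡ T (mod 10)] no forcing yet in column 1 (carry-in 0); E=4 is free and consistent — try it ⇒ E=4.
Step 4. [col 1: E + X ≡ T (mod 10)] column 1: given E=4, T=9, carry-in 0, and digits 1,4,9 already taken and all letters distinct, E+X≡T (mod 10) forces X=5 ⇒ X=5.
Step 5. [col 2: U + E ≡ E (mod 10)] from column 2 (E=4, carry-in 0, digits 1,4,5,9 already taken and all letters distinct): U must equal 0, so U=0.
Step 6. [col 3: J + F ≡ E (mod 10)] column 3 reads J+F+carry(0)=E with J=1, E=4; with digits 0,1,4,5,9 already taken and all letters distinct, the only value for F is 3. So F=3.
Step 7. [col 4: F + F ≡ H (mod 10)] column 4: given F=3, carry-in 0, and digits 0,1,3,4,5,9 already taken and all letters distinct, F+F≡H (mod 10) forces H=6 ⇒ H=6.
Step 8. [col 5: F + E ≡ Y (mod 10)] column 5 reads F+E+carry(0)=Y with F=3, E=4; with digits 0,1,3,4,5,6,9 already taken and all letters distinct, the only value for Y is 7 ⇒ Y=7.
Step 9. [col 6: X + W ≡ F (mod 10)] from column 6 (X=5, F=3, carry-in 0, digits 0,1,3,4,5,6,7,9 already taken and all letters distinct): W must equal 8 ⇒ W=8.

Answer: E=4, F=3, H=6, J=1, T=9, U=0, W=8, X=5, Y=7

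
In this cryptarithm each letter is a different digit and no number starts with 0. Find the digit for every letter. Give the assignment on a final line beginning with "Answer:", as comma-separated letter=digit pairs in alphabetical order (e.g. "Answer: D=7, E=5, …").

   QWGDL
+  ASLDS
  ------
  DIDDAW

Step 1. [col 1: L + S ≡ W (mod 10)] several values work for S in column 1 (L + S ≡ W (mod 10), carry-in 0); try S=8. So S=8.
Step 2. [col 1: L + S ≡ W (mod 10)] column 1 (L + S ≡ W (mod 10), carry-in 0) doesn't pin W yet; pick W=2 and continue ⇒ W=2.
Step 3. [col 1: L + S ≡ W (mod 10)] from column 1 (S=8, W=2, carry-in 0, digits 2,8 already taken and all letters distinct): L must equal 4, so L=4.
Step 4. [col 2: D + D ≡ A (mod 10)] column 2 (D + D ≡ A (mod 10), carry-in 1) doesn't pin A yet; pick A=3 and continue. So A=3.
Step 5. [col 2: D + D ≡ A (mod 10)] several values work for D in column 2 (D + D ≡ A (mod 10), carry-in 1); try D=1 ⇒ D=1.
Step 6. [col 3: G + L ≡ D (mod 10)] column 3: given L=4, D=1, carry-in 0, and digits 1,2,3,4,8 already taken and all letters distinct, G+L≡D (mod 10) forces G=7. So G=7.
Step 7. [col 5: Q + A ≡ I (mod 10)] several values work for Q in column 5 (Q + A ≡ I (mod 10), carry-in 1); try Q=6 ⇒ Q=6.
Step 8. [col 5: Q + A ≡ I (mod 10)] in column 5 we have Q+A≡I with carry-in 1; given Q=6, A=3 and digits 1,2,3,4,6,7,8 already taken and all letters distinct, that pins I to 0, so I=0.

Answer: A=3, D=1, G=7, I=0, L=4, Q=6, S=8, W=2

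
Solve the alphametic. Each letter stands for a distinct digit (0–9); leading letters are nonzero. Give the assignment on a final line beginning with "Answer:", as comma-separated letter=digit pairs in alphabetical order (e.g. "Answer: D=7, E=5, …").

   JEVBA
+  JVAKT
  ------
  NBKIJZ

Step 1. [N] N is the leading digit of a 6-digit sum of two 5-digit numbers; the final carry is exactly 1, so N=1.
Step 2. [col 1: A + T ≡ Z (mod 10)] several values work for T in column 1 (A + T ≡ Z (mod 10), carry-in 0); try T=5. So T=5.
Step 3. [col 1: A + T ≡ Z (mod 10)] Z=4 is one option consistent with column 1 (A + T ≡ Z (mod 10), carry-in 0) — take it, so Z=4.
Step 4. [col 1: A + T ≡ Z (mod 10)] from column 1 (T=5, Z=4, carry-in 0, digits 1,4,5 already taken and all letters distinct): A must equal 9 ⇒ A=9.
Step 5. [col 2: B + K ≡ J (mod 10)] several values work for J in column 2 (B + K ≡ J (mod 10), carry-in 1); try J=8, so J=8.
Step 6. [col 2: B + K ≡ J (mod 10)] column 2 (B + K ≡ J (mod 10), carry-in 1) doesn't pin K yet; pick K=0 and continue, so K=0.
Step 7. [col 2: B + K ≡ J (mod 10)] from column 2 (K=0, J=8, carry-in 1, digits 0,1,4,5,8,9 already taken and all letters distinct): B must equal 7. So B=7.
Step 8. [col 3: V + A ≡ I (mod 10)] from column 3 (A=9, carry-in 0, digits 0,1,4,5,7,8,9 already taken and all letters distinct): I must equal 2 ⇒ I=2.
Step 9. [col 3: V + A ≡ I (mod 10)] column 3: given A=9, I=2, carry-in 0, and digits 0,1,2,4,5,7,8,9 already taken and all letters distinct, V+A≡I (mod 10) forces V=3 ⇒ V=3.
Step 10. [col 4: E + V ≡ K (mod 10)] column 4: given V=3, K=0, carry-in 1, and digits 0,1,2,3,4,5,7,8,9 already taken and all letters distinct, E+V≡K (mod 10) forces E=6. So E=6.

Answer: A=9, B=7, E=6, I=2, J=8, K=0, N=1, T=5, V=3, Z=4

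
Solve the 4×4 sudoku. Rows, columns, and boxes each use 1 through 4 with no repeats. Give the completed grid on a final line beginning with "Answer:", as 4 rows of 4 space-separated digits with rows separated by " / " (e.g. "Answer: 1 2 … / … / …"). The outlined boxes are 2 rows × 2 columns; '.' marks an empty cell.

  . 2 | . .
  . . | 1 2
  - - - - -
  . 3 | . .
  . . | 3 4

Step 1. [r3c1∈{1,2,4}] in row 3, 4 fits only at r3c1, so r3c1=4.
Step 2. [r1c1∈{1,3}] across row 1, 1 lands solely at r1c1. So r1c1=1.
Step 3. [r2c1∈{3}] only 3 remains possible at r2c1, so r2c1=3.
Step 4. [r4c2∈{1}] r4c2's peers cover all but 1, so r4c2=1.
Step 5. [r3c3∈{2}] only 2 remains possible at r3c3 ⇒ r3c3=2.
Step 6. [r3c4∈{1}] r3c4 has the single candidate 1. So r3c4=1.
Step 7. [r4c1∈{2}] r4c1 is down to just 2, so r4c1=2.
Step 8. [r2c2∈{4}] only 4 remains possible at r2c2, so r2c2=4.
Step 9. [r1c3∈{4}] r1c3 has the single candidate 4 ⇒ r1c3=4.
Step 10. [r1c4∈{3}] r1c4 is down to just 3 ⇒ r1c4=3.

Answer: 1 2 4 3 / 3 4 1 2 / 4 3 2 1 / 2 1 3 4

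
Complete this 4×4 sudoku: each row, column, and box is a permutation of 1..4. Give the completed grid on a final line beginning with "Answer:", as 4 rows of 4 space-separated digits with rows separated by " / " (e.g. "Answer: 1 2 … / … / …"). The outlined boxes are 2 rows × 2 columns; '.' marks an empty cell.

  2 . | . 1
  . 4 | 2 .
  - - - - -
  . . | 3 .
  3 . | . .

Step 1. [r4c3∈{1,4}] 1 has one home in col 3: r4c3, so r4c3=1.
Step 2. [r3c2∈{1,2}] 1 has one home in col 2: r3c2 ⇒ r3c2=1.
Step 3. [r4c4∈{2,4}] across row 4, 4 lands solely at r4c4, so r4c4=4.
Step 4. [r4c2∈{2}] r4c2 has the single candidate 2 ⇒ r4c2=2.
Step 5. [r2c1∈{1}] nothing but 1 survives at r2c1. So r2c1=1.
Step 6. [r3c1∈{4}] r3c1's peers cover all but 4. So r3c1=4.
Step 7. [r2c4∈{3}] nothing but 3 survives at r2c4, so r2c4=3.
Step 8. [r1c3∈{4}] r1c3's peers cover all but 4 ⇒ r1c3=4.
Step 9. [r1c2∈{3}] only 3 remains possible at r1c2. So r1c2=3.
Step 10. [r3c4∈{2}] r3c4 has the single candidate 2, so r3c4=2.

Answer: 2 3 4 1 / 1 4 2 3 / 4 1 3 2 / 3 2 1 4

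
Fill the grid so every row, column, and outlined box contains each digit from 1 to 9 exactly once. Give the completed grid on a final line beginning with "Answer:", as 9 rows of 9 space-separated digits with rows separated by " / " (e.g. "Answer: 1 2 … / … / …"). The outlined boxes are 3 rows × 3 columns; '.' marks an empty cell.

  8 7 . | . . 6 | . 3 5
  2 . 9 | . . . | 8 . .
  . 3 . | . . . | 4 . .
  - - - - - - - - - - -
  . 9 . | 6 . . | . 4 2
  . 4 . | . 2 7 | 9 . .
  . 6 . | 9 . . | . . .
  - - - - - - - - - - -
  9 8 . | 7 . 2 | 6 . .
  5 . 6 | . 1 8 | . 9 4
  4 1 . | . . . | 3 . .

Step 1. [r9c4∈{5}] r9c4 is down to just 5 ⇒ r9c4=5.
Step 2. [r6c3∈{1,2,3,5,7,8}] row 6 places 2 nowhere but r6c3, so r6c3=2.
Step 3. [r3c9∈{1,6,7,9}] 9 has one home in col 9: r3c9, so r3c9=9.
Step 4. [r8c7∈{2,7}] in row 8, 7 fits only at r8c7, so r8c7=7.
Step 5. [r7c5∈{3,4}] across row 7, 4 lands solely at r7c5. So r7c5=4.
Step 6. [r6c6∈{1,3,4,5}] r6c6 is the only open cell in row 6 admitting 4. So r6c6=4.
Step 7. [r7c9∈{1}] nothing but 1 survives at r7c9. So r7c9=1.
Step 8. [r2c2∈{5}] r2c2 is down to just 5 ⇒ r2c2=5.
Step 9. [r3c3∈{1}] r3c3 is down to just 1, so r3c3=1.
Step 10. [r1c7∈{1,2}] across col 7, 2 lands solely at r1c7 ⇒ r1c7=2.
Step 11. [r2c8∈{1,6,7}] across box 3, 1 lands solely at r2c8, so r2c8=1.
Step 12. [r4c6∈{1,3,5}] across col 6, 1 lands solely at r4c6. So r4c6=1.
Step 13. [r4c7∈{5}] nothing but 5 survives at r4c7 ⇒ r4c7=5.
Step 14. [r9c9∈{8}] r9c9's peers cover all but 8 ⇒ r9c9=8.
Step 15. [r2c9∈{6,7}] 6 has one home in row 2: r2c9, so r2c9=6.
Step 16. [r5c9∈{3}] r5c9 has the single candidate 3. So r5c9=3.
Step 17. [r5c4∈{8}] r5c4 is down to just 8. So r5c4=8.
Step 18. [r4c5∈{3}] r4c5's peers cover all but 3. So r4c5=3.
Step 19. [r2c4∈{3,4}] r2c4 is the only open cell in row 2 admitting 4, so r2c4=4.
Step 20. [r3c8∈{7}] r3c8 has the single candidate 7. So r3c8=7.
Step 21. [r4c1∈{7}] only 7 remains possible at r4c1 ⇒ r4c1=7.
Step 22. [r6c5∈{5}] only 5 remains possible at r6c5, so r6c5=5.
Step 23. [r1c5∈{9}] r1c5's peers cover all but 9 ⇒ r1c5=9.
Step 24. [r6c7∈{1}] r6c7's peers cover all but 1 ⇒ r6c7=1.
Step 25. [r7c8∈{5}] r7c8 has the single candidate 5. So r7c8=5.
Step 26. [r3c4∈{2}] r3c4's peers cover all but 2, so r3c4=2.
Step 27. [r9c5∈{6}] r9c5 is down to just 6 ⇒ r9c5=6.
Step 28. [r7c3∈{3}] r7c3's peers cover all but 3 ⇒ r7c3=3.
Step 29. [r6c1∈{3}] nothing but 3 survives at r6c1, so r6c1=3.
Step 30. [r8c2∈{2}] only 2 remains possible at r8c2 ⇒ r8c2=2.
Step 31. [r5c1∈{1}] r5c1's peers cover all but 1 ⇒ r5c1=1.
Step 32. [r3c5∈{8}] r3c5's peers cover all but 8, so r3c5=8.
Step 33. [r2c6∈{3}] only 3 remains possible at r2c6 ⇒ r2c6=3.
Step 34. [r6c8∈{8}] r6c8's peers cover all but 8, so r6c8=8.
Step 35. [r8c4∈{3}] r8c4 has the single candidate 3 ⇒ r8c4=3.
Step 36. [r9c6∈{9}] nothing but 9 survives at r9c6. So r9c6=9.
Step 37. [r9c3∈{7}] nothing but 7 survives at r9c3, so r9c3=7.
Step 38. [r3c1∈{6}] nothing but 6 survives at r3c1, so r3c1=6.
Step 39. [r3c6∈{5}] r3c6 has the single candidate 5. So r3c6=5.
Step 40. [r1c3∈{4}] r1c3 has the single candidate 4. So r1c3=4.
Step 41. [r5c3∈{5}] r5c3 has the single candidate 5 ⇒ r5c3=5.
Step 42. [r1c4∈{1}] nothing but 1 survives at r1c4 ⇒ r1c4=1.
Step 43. [r9c8∈{2}] r9c8 has the single candidate 2. So r9c8=2.
Step 44. [r6c9∈{7}] r6c9 is down to just 7, so r6c9=7.
Step 45. [r5c8∈{6}] only 6 remains possible at r5c8. So r5c8=6.
Step 46. [r2c5∈{7}] only 7 remains possible at r2c5 ⇒ r2c5=7.
Step 47. [r4c3∈{8}] nothing but 8 survives at r4c3 ⇒ r4c3=8.

Answer: 8 7 4 1 9 6 2 3 5 / 2 5 9 4 7 3 8 1 6 / 6 3 1 2 8 5 4 7 9 / 7 9 8 6 3 1 5 4 2 / 1 4 5 8 2 7 9 6 3 / 3 6 2 9 5 4 1 8 7 / 9 8 3 7 4 2 6 5 1 / 5 2 6 3 1 8 7 9 4 / 4 1 7 5 6 9 3 2 8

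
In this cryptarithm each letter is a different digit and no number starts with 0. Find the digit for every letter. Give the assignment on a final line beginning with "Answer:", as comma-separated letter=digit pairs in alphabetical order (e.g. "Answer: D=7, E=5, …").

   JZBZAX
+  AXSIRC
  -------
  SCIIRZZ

Step 1. [col 1: X + C ≡ Z (mod 10)] C=5 is one option consistent with column 1 (X + C ≡ Z (mod 10), carry-in 0) — take it ⇒ C=5.
Step 2. [col 1: X + C ≡ Z (mod 10)] several values work for Z in column 1 (X + C ≡ Z (mod 10), carry-in 0); try Z=2, so Z=2.
Step 3. [col 1: X + C ≡ Z (mod 10)] column 1: given C=5, Z=2, carry-in 0, and digits 2,5 already taken and all letters distinct, X+C≡Z (mod 10) forces X=7, so X=7.
Step 4. [col 2: A + R ≡ Z (mod 10)] several values work for R in column 2 (A + R ≡ Z (mod 10), carry-in 1); try R=3 ⇒ R=3.
Step 5. [S] S is the leading digit of a 7-digit sum of two 6-digit numbers; the final carry is exactly 1 ⇒ S=1.
Step 6. [col 2: A + R ≡ Z (mod 10)] in column 2 we have A+R≡Z with carry-in 1; given R=3, Z=2 and digits 1,2,3,5,7 already taken and all letters distinct, that pins A to 8, so A=8.
Step 7. [col 3: Z + I ≡ R (mod 10)] in column 3 we have Z+I≡R with carry-in 1; given Z=2, R=3 and digits 1,2,3,5,7,8 already taken and all letters distinct, that pins I to 0 ⇒ I=0.
Step 8. [col 4: B + S ≡ I (mod 10)] in column 4 we have B+S≡I with carry-in 0; given S=1, I=0 and digits 0,1,2,3,5,7,8 already taken and all letters distinct, that pins B to 9, so B=9.
Step 9. [col 6: J + A ≡ C (mod 10)] in column 6 we have J+A≡C with carry-in 1; given A=8, C=5 and digits 0,1,2,3,5,7,8,9 already taken and all letters distinct, that pins J to 6. So J=6.

Answer: A=8, B=9, C=5, I=0, J=6, R=3, S=1, X=7, Z=2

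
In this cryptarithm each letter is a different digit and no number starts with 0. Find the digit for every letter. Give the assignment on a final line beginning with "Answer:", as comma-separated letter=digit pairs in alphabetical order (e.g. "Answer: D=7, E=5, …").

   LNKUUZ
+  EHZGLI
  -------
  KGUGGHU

Step 1. [col 1: Z + I ≡ U (mod 10)] column 1 (Z + I ≡ U (mod 10), carry-in 0) doesn't pin U yet; pick U=0 and continue. So U=0.
Step 2. [col 1: Z + I ≡ U (mod 10)] column 1 (Z + I ≡ U (mod 10), carry-in 0) doesn't pin Z yet; pick Z=2 and continue. So Z=2.
Step 3. [K] the sum has 7 digits but both addends have 6; that extra leading digit K is the final carry, namely 1 ⇒ K=1.
Step 4. [col 1: Z + I ≡ U (mod 10)] in column 1 we have Z+I≡U with carry-in 0; given Z=2, U=0 and digits 0,1,2 already taken and all letters distinct, that pins I to 8. So I=8.
Step 5. [col 2: U + L ≡ H (mod 10)] column 2 (U + L ≡ H (mod 10), carry-in 1) doesn't pin H yet; pick H=6 and continue ⇒ H=6.
Step 6. [col 2: U + L ≡ H (mod 10)] from column 2 (U=0, H=6, carry-in 1, digits 0,1,2,6,8 already taken and all letters distinct): L must equal 5, so L=5.
Step 7. [col 3: U + G ≡ G (mod 10)] column 3 (U + G ≡ G (mod 10), carry-in 0) doesn't pin G yet; pick G=3 and continue. So G=3.
Step 8. [col 5: N + H ≡ U (mod 10)] from column 5 (H=6, U=0, carry-in 0, digits 0,1,2,3,5,6,8 already taken and all letters distinct): N must equal 4. So N=4.
Step 9. [col 6: L + E ≡ G (mod 10)] column 6 reads L+E+carry(1)=G with L=5, G=3; with digits 0,1,2,3,4,5,6,8 already taken and all letters distinct, the only value for E is 7. So E=7.

Answer: E=7, G=3, H=6, I=8, K=1, L=5, N=4, U=0, Z=2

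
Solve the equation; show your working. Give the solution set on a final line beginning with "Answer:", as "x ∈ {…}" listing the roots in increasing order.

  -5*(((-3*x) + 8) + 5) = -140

Step 1. [-5*(((-3*x) + 8) + 5) = -140] leading coefficient -5: divide by -5. So div: ((-3*x) + 8) + 5 = 28.
Step 2. [((-3*x) + 8) + 5 = 28] peel the +5: subtract 5 from each side. So sub: (-3*x) + 8 = 23.
Step 3. [(-3*x) + 8 = 23] 8 comes off first (subtract 8). So sub: -3*x = 15.
Step 4. [-3*x = 15] divide by the outer -3. So div: x = -5.

Answer: x ∈ {-5}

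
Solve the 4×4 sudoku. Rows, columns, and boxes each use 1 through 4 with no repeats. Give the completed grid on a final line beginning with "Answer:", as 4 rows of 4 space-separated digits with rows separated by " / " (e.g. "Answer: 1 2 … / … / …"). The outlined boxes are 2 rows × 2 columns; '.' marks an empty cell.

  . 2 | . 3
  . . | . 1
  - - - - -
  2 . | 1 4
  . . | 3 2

Step 1. [r1c1∈{1,4}] r1c1 is the only open cell in row 1 admitting 1, so r1c1=1.
Step 2. [r4c1∈{4}] r4c1 has the single candidate 4, so r4c1=4.
Step 3. [r2c2∈{3,4}] col 2 places 4 nowhere but r2c2. So r2c2=4.
Step 4. [r1c3∈{4}] r1c3's peers cover all but 4 ⇒ r1c3=4.
Step 5. [r4c2∈{1}] r4c2 has the single candidate 1, so r4c2=1.
Step 6. [r2c1∈{3}] r2c1's peers cover all but 3, so r2c1=3.
Step 7. [r2c3∈{2}] nothing but 2 survives at r2c3. So r2c3=2.
Step 8. [r3c2∈{3}] only 3 remains possible at r3c2 ⇒ r3c2=3.

Answer: 1 2 4 3 / 3 4 2 1 / 2 3 1 4 / 4 1 3 2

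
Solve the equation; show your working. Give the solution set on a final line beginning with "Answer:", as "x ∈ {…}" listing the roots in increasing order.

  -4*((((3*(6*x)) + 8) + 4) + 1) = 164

Step 1. [-4*((((3*(6*x)) + 8) + 4) + 1) = 164] leading coefficient -4: divide by -4 ⇒ div: (((3*(6*x)) + 8) + 4) + 1 = -41.
Step 2. [(((3*(6*x)) + 8) + 4) + 1 = -41] +1 is outermost — subtract 1 both sides. So sub: ((3*(6*x)) + 8) + 4 = -42.
Step 3. [((3*(6*x)) + 8) + 4 = -42] peel the +4: subtract 4 from each side. So sub: (3*(6*x)) + 8 = -46.
Step 4. [(3*(6*x)) + 8 = -46] subtract 8: x sits inside (… + 8) ⇒ sub: 3*(6*x) = -54.
Step 5. [3*(6*x) = -54] leading coefficient 3: divide by 3 ⇒ div: 6*x = -18.
Step 6. [6*x = -18] LHS = 6·(…); ÷6 both sides ⇒ div: x = -3.

Answer: x ∈ {-3}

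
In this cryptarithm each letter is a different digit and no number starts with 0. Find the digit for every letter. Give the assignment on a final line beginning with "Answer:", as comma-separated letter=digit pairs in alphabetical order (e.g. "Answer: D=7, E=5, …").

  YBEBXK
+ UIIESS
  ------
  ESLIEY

Step 1. [col 1: K + S ≡ Y (mod 10)] no forcing yet in column 1 (carry-in 0); K=6 is free and consistent — try it. So K=6.
Step 2. [col 1: K + S ≡ Y (mod 10)] column 1 (K + S ≡ Y (mod 10), carry-in 0) doesn't pin Y yet; pick Y=3 and continue ⇒ Y=3.
Step 3. [col 1: K + S ≡ Y (mod 10)] column 1 reads K+S+carry(0)=Y with K=6, Y=3; with digits 3,6 already taken and all letters distinct, the only value for S is 7, so S=7.
Step 4. [col 2: X + S ≡ E (mod 10)] several values work for X in column 2 (X + S ≡ E (mod 10), carry-in 1); try X=0 ⇒ X=0.
Step 5. [col 2: X + S ≡ E (mod 10)] from column 2 (X=0, S=7, carry-in 1, digits 0,3,6,7 already taken and all letters distinct): E must equal 8, so E=8.
Step 6. [col 3: B + E ≡ I (mod 10)] no forcing yet in column 3 (carry-in 0); B=4 is free and consistent — try it ⇒ B=4.
Step 7. [col 3: B + E ≡ I (mod 10)] from column 3 (B=4, E=8, carry-in 0, digits 0,3,4,6,7,8 already taken and all letters distinct): I must equal 2 ⇒ I=2.
Step 8. [col 4: E + I ≡ L (mod 10)] from column 4 (E=8, I=2, carry-in 1, digits 0,2,3,4,6,7,8 already taken and all letters distinct): L must equal 1. So L=1.
Step 9. [col 6: Y + U ≡ E (mod 10)] column 6 reads Y+U+carry(0)=E with Y=3, E=8; with digits 0,1,2,3,4,6,7,8 already taken and all letters distinct, the only value for U is 5 ⇒ U=5.

Answer: B=4, E=8, I=2, K=6, L=1, S=7, U=5, X=0, Y=3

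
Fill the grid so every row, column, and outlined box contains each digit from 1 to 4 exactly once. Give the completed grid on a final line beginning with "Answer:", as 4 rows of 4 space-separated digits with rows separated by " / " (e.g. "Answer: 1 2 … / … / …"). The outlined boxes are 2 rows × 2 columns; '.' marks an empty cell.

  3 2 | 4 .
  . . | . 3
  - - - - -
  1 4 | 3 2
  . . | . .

Step 1. [r1c4∈{1}] r1c4's peers cover all but 1. So r1c4=1.
Step 2. [r4c2∈{3}] r4c2's peers cover all but 3 ⇒ r4c2=3.
Step 3. [r4c3∈{1}] r4c3's peers cover all but 1, so r4c3=1.
Step 4. [r2c3∈{2}] r2c3 is down to just 2 ⇒ r2c3=2.
Step 5. [r2c2∈{1}] only 1 remains possible at r2c2 ⇒ r2c2=1.
Step 6. [r2c1∈{4}] only 4 remains possible at r2c1. So r2c1=4.
Step 7. [r4c4∈{4}] nothing but 4 survives at r4c4 ⇒ r4c4=4.
Step 8. [r4c1∈{2}] r4c1's peers cover all but 2. So r4c1=2.

Answer: 3 2 4 1 / 4 1 2 3 / 1 4 3 2 / 2 3 1 4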